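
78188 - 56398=21790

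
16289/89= 16289/89 = 183.02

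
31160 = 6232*5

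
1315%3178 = 1315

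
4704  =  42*112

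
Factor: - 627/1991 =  - 57/181 = - 3^1*  19^1*181^( - 1)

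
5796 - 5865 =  - 69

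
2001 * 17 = 34017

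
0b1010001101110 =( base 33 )4QG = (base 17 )111b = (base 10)5230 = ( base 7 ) 21151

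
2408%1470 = 938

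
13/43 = 13/43 = 0.30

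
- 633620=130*( - 4874) 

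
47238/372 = 126 +61/62 = 126.98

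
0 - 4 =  - 4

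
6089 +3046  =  9135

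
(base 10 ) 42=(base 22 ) 1k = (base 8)52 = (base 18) 26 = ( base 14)30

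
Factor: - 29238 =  - 2^1*3^1*11^1*443^1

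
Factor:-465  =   - 3^1*5^1 * 31^1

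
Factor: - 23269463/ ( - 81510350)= 2^( - 1 )* 5^( - 2)*7^3 * 179^1*379^1*863^( - 1 )*1889^( - 1)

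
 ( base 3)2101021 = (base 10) 1735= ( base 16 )6c7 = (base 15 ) 7AA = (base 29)21O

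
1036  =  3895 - 2859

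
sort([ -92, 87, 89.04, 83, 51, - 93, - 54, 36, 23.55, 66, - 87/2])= [ - 93 , - 92, - 54, - 87/2,23.55, 36, 51, 66,  83, 87, 89.04 ]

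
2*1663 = 3326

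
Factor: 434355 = 3^1*5^1*23^1*1259^1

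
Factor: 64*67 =2^6 * 67^1 = 4288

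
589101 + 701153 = 1290254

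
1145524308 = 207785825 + 937738483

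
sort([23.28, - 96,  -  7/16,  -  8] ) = [ - 96, - 8, - 7/16, 23.28 ] 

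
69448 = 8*8681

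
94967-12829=82138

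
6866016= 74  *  92784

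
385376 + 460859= 846235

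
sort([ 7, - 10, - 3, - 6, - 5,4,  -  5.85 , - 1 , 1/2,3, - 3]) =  [-10,-6,- 5.85, - 5, - 3,  -  3,-1, 1/2, 3,4, 7]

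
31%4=3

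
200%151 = 49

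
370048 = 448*826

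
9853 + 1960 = 11813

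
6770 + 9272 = 16042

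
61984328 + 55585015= 117569343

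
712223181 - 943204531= - 230981350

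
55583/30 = 55583/30 = 1852.77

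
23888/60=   398 + 2/15 = 398.13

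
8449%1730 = 1529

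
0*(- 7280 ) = 0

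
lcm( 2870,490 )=20090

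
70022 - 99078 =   -  29056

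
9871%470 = 1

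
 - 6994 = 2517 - 9511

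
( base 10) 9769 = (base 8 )23051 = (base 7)40324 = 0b10011000101001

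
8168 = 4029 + 4139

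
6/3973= 6/3973 = 0.00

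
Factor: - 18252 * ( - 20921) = 381850092 = 2^2 *3^3*13^2 *20921^1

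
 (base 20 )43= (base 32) 2J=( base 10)83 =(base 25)38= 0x53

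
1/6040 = 1/6040 = 0.00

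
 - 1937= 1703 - 3640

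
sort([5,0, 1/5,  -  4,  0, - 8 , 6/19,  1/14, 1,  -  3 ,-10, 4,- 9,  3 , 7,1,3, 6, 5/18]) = [ - 10, - 9,  -  8, -4, - 3 , 0, 0, 1/14 , 1/5, 5/18,6/19  ,  1,1, 3, 3,4,  5, 6, 7 ] 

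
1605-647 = 958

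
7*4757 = 33299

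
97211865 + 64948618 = 162160483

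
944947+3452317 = 4397264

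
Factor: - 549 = - 3^2*61^1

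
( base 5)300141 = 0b10010011001101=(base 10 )9421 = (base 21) 107d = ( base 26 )DO9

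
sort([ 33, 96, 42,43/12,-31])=[ - 31, 43/12,  33,42, 96]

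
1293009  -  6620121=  - 5327112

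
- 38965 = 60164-99129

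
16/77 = 16/77 =0.21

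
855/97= 8 + 79/97 = 8.81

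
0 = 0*161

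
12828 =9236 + 3592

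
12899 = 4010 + 8889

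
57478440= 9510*6044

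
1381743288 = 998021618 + 383721670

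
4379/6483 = 4379/6483 = 0.68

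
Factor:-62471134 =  - 2^1*11^1*191^1*14867^1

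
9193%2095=813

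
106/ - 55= - 106/55=-1.93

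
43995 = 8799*5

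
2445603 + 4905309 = 7350912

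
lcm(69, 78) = 1794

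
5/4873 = 5/4873  =  0.00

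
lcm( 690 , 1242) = 6210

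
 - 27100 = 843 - 27943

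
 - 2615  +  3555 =940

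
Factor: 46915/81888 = 2^( - 5)*3^(-1)*5^1*11^1 = 55/96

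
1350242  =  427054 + 923188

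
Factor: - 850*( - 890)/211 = 756500/211=   2^2* 5^3*17^1*89^1*211^(-1)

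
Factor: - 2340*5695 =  - 13326300 = - 2^2*3^2*5^2* 13^1*17^1*67^1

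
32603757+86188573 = 118792330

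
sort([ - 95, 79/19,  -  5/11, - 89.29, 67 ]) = [ - 95,-89.29, - 5/11,79/19,67]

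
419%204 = 11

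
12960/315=41+1/7  =  41.14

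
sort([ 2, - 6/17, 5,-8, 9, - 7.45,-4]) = [ - 8,  -  7.45, - 4 , - 6/17, 2,5, 9]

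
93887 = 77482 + 16405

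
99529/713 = 99529/713 = 139.59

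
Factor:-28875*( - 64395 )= 3^6* 5^4*7^1 * 11^1*53^1 = 1859405625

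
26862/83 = 26862/83 = 323.64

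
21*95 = 1995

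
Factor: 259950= 2^1*3^1*5^2 * 1733^1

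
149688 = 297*504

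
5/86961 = 5/86961 = 0.00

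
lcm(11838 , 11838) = 11838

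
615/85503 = 205/28501 = 0.01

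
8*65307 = 522456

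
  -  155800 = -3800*41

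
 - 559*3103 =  - 1734577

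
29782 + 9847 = 39629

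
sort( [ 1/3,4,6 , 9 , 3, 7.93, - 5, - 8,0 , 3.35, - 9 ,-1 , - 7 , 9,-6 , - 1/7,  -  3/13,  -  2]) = [ - 9, - 8,-7, - 6,-5, - 2, - 1,-3/13,- 1/7, 0,  1/3, 3,3.35 , 4 , 6 , 7.93, 9,9] 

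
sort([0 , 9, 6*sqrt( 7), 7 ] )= [0,7,  9 , 6 * sqrt( 7)]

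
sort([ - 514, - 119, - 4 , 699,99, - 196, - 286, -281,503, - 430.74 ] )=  [ - 514, - 430.74, -286, - 281,-196, - 119, - 4, 99,503,699]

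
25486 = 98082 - 72596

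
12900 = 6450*2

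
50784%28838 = 21946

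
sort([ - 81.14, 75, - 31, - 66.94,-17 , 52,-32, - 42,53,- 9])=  [ - 81.14, - 66.94, - 42, - 32 , - 31, - 17,-9, 52,  53, 75] 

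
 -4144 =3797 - 7941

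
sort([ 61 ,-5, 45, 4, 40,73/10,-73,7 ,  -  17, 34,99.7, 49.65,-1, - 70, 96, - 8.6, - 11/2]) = [-73,-70, - 17, - 8.6,-11/2,  -  5 , - 1, 4, 7,73/10, 34,40, 45, 49.65  ,  61, 96, 99.7 ] 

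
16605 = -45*( - 369)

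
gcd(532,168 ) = 28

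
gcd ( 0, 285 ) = 285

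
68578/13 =68578/13 = 5275.23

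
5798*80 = 463840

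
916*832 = 762112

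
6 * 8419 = 50514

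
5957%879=683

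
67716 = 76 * 891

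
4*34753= 139012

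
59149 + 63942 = 123091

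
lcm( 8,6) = 24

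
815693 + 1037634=1853327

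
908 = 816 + 92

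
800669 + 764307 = 1564976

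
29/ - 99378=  - 29/99378=- 0.00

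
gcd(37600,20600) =200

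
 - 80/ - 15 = 5 + 1/3 = 5.33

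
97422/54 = 1804  +  1/9 = 1804.11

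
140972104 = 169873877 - 28901773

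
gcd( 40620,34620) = 60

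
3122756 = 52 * 60053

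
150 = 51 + 99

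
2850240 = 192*14845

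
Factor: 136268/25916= 163/31 = 31^( - 1) * 163^1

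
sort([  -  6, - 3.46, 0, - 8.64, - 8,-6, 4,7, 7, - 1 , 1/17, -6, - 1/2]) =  [  -  8.64, - 8, - 6, - 6, - 6, - 3.46, - 1, -1/2,0, 1/17,4, 7, 7]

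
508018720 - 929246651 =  - 421227931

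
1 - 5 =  - 4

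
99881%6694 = 6165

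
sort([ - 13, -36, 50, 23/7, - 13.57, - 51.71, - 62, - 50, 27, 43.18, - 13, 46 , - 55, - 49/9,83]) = [ - 62, - 55, - 51.71 ,-50, - 36,-13.57,  -  13, - 13 , - 49/9,23/7,27, 43.18, 46, 50, 83 ]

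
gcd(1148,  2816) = 4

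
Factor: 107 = 107^1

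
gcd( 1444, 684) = 76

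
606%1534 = 606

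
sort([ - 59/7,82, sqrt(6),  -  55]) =[ - 55, -59/7, sqrt( 6),82]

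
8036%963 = 332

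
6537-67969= - 61432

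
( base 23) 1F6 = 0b1101110000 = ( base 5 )12010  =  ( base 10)880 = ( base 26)17M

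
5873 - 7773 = - 1900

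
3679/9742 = 3679/9742 = 0.38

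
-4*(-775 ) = 3100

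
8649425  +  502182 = 9151607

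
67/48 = 1 + 19/48 = 1.40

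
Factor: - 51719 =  - 51719^1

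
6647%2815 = 1017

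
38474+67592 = 106066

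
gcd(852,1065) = 213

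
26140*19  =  496660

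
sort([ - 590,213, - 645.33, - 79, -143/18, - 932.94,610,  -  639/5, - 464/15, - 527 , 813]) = [ - 932.94, - 645.33, - 590, - 527, - 639/5, - 79, - 464/15,  -  143/18,213,610, 813]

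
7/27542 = 7/27542= 0.00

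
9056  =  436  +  8620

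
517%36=13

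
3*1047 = 3141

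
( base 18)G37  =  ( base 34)4i9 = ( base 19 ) ea1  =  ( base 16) 147D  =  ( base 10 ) 5245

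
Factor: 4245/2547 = 3^(- 1 )* 5^1 = 5/3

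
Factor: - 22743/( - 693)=361/11 = 11^ (-1 ) * 19^2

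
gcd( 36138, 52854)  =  6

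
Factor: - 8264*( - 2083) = 2^3*1033^1  *  2083^1 = 17213912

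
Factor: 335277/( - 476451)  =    -  37253/52939 = - 167^( - 1) *317^( - 1)*37253^1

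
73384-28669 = 44715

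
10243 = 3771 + 6472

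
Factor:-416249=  - 416249^1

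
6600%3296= 8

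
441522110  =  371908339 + 69613771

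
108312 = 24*4513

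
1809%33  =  27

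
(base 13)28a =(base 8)704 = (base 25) I2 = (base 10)452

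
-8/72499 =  - 8/72499 = - 0.00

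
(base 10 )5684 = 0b1011000110100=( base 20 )E44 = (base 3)21210112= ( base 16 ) 1634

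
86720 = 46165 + 40555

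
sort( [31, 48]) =[ 31, 48] 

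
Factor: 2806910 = 2^1* 5^1 * 29^1*9679^1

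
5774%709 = 102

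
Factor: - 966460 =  - 2^2 * 5^1 * 11^1*23^1*191^1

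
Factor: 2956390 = 2^1*5^1*229^1*1291^1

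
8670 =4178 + 4492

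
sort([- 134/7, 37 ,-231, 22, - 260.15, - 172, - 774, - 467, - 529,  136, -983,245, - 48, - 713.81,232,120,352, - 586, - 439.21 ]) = [ - 983,-774, - 713.81,  -  586 , - 529, - 467,  -  439.21,- 260.15, - 231, - 172, - 48, - 134/7, 22, 37,120,136, 232 , 245,352]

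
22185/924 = 24 +3/308 = 24.01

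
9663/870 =11 + 31/290 = 11.11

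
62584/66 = 948 + 8/33= 948.24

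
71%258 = 71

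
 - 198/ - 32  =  99/16  =  6.19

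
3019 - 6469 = - 3450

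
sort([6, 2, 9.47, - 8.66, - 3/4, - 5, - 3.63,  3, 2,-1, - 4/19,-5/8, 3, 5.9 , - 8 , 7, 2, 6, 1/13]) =[ - 8.66 , - 8 ,  -  5, - 3.63, - 1, - 3/4,- 5/8,  -  4/19, 1/13, 2 , 2, 2, 3 , 3, 5.9, 6,6,7,9.47]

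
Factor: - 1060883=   -  1060883^1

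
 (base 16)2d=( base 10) 45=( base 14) 33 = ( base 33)1C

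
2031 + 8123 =10154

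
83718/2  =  41859 = 41859.00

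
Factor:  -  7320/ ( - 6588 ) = 10/9 = 2^1* 3^( - 2 ) * 5^1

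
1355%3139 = 1355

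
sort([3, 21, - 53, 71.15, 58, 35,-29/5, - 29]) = [ - 53,  -  29,  -  29/5,3, 21, 35, 58,71.15]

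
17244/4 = 4311 = 4311.00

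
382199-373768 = 8431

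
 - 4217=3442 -7659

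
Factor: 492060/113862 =2^1*5^1 *7^(-1)*59^1*139^1*2711^( - 1) = 82010/18977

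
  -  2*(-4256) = 8512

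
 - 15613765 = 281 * ( - 55565 )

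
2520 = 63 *40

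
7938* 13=103194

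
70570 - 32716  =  37854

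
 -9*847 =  - 7623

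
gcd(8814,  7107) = 3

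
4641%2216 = 209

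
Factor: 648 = 2^3*3^4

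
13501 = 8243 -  - 5258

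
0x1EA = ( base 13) 2b9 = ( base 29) gq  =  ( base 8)752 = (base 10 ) 490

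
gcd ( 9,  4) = 1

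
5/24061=5/24061 = 0.00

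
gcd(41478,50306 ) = 2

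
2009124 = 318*6318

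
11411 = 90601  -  79190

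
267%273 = 267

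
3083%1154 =775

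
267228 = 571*468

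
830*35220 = 29232600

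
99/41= 2 + 17/41 = 2.41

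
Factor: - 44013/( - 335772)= 14671/111924= 2^(-2)*3^( - 2) * 17^1*863^1*3109^( - 1) 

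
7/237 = 7/237 = 0.03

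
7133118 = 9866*723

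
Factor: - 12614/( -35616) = 17/48 =2^( - 4) * 3^( - 1)*17^1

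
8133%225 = 33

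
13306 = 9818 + 3488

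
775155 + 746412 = 1521567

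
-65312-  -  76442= 11130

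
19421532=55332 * 351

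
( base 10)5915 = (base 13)2900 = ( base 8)13433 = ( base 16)171b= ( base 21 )d8e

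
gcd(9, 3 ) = 3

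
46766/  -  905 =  - 46766/905 = - 51.68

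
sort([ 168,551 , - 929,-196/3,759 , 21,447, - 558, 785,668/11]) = [- 929, - 558, - 196/3,21,668/11,168, 447, 551, 759,785 ]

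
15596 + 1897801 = 1913397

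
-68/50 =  - 34/25 = - 1.36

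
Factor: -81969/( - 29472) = 89/32 = 2^( - 5 )*89^1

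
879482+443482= 1322964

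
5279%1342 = 1253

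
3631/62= 3631/62= 58.56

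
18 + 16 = 34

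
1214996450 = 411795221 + 803201229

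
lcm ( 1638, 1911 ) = 11466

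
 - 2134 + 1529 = -605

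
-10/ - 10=1 + 0/1 = 1.00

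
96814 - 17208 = 79606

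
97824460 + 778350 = 98602810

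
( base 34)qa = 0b1101111110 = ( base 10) 894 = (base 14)47C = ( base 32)ru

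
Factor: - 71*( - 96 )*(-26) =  - 177216 = - 2^6*3^1 * 13^1*71^1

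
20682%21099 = 20682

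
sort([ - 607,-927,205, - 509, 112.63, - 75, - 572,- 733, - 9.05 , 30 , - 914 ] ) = [ - 927, - 914, - 733,  -  607, - 572,-509, - 75, - 9.05 , 30,112.63,  205 ]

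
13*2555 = 33215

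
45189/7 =6455+4/7=6455.57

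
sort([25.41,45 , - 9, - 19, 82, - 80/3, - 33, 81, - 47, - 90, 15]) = [-90, - 47, - 33, - 80/3, - 19,-9, 15,25.41, 45,81, 82]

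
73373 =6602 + 66771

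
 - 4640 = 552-5192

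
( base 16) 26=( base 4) 212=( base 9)42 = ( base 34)14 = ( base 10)38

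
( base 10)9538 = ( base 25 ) f6d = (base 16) 2542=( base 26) e2m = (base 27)D27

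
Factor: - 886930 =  - 2^1  *  5^1*11^2 *733^1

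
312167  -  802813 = - 490646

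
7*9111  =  63777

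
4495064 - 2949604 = 1545460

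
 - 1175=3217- 4392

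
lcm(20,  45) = 180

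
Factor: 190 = 2^1 * 5^1*19^1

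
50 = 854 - 804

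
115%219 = 115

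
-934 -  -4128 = 3194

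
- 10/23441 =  - 1 + 23431/23441 = -0.00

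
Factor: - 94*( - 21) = 1974 = 2^1*3^1*7^1*47^1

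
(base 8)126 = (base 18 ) 4E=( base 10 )86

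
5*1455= 7275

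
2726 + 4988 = 7714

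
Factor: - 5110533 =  -3^5*21031^1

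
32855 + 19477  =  52332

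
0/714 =0 =0.00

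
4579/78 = 58 + 55/78= 58.71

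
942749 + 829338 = 1772087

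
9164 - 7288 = 1876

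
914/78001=914/78001 = 0.01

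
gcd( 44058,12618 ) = 6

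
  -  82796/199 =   -  82796/199 = -416.06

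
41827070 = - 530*( - 78919) 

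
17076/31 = 17076/31 =550.84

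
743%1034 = 743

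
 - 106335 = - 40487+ - 65848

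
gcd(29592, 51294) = 6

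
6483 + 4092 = 10575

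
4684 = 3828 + 856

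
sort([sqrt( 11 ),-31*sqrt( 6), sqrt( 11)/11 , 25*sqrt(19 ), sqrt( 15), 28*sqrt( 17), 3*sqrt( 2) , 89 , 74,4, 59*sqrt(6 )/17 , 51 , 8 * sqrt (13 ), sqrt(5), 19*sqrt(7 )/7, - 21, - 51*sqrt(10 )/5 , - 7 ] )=[ - 31*sqrt( 6),-51*sqrt ( 10)/5, - 21, - 7, sqrt(11 ) /11,  sqrt( 5 ),sqrt( 11 ),  sqrt( 15), 4, 3*sqrt(2 ) , 19*sqrt(7) /7, 59 * sqrt( 6)/17, 8*sqrt( 13), 51, 74 , 89,25*sqrt( 19 ),28 * sqrt (17)] 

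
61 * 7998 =487878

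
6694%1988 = 730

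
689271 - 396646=292625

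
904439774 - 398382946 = 506056828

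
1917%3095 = 1917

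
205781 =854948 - 649167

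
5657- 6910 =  - 1253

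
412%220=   192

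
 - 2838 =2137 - 4975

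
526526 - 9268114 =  - 8741588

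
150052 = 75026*2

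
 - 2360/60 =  - 118/3 = - 39.33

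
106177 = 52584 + 53593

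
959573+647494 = 1607067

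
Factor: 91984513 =263^1 *367^1*953^1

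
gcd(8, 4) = 4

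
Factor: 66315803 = 37^1 * 1792319^1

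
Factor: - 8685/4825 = -3^2*5^ ( - 1 )  =  -9/5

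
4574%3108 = 1466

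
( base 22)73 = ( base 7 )313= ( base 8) 235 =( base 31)52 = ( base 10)157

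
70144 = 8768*8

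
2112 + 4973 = 7085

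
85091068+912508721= 997599789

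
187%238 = 187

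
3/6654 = 1/2218 = 0.00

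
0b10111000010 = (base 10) 1474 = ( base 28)1oi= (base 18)49G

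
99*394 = 39006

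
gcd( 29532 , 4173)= 321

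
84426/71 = 84426/71 = 1189.10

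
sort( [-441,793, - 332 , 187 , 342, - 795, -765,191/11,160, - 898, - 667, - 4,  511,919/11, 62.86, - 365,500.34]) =[ - 898, - 795 , - 765, - 667, - 441,-365, - 332, - 4 , 191/11,62.86, 919/11, 160, 187,342,500.34, 511,  793]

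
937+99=1036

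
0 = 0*83504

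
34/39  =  34/39 = 0.87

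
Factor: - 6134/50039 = - 2^1* 11^( - 1)*3067^1*4549^ ( - 1 ) 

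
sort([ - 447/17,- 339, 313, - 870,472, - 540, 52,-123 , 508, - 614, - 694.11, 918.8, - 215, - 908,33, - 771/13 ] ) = [- 908, - 870, -694.11,  -  614,  -  540 , - 339, - 215, - 123,-771/13, - 447/17,  33,  52,313,472,508,918.8 ] 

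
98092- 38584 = 59508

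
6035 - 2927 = 3108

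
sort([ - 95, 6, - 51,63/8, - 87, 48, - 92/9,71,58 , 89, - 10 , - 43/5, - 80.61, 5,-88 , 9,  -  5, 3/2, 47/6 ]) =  [-95, - 88,-87, - 80.61, - 51, - 92/9, - 10,-43/5, - 5,3/2,  5, 6, 47/6, 63/8,9, 48,58,  71,  89 ]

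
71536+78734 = 150270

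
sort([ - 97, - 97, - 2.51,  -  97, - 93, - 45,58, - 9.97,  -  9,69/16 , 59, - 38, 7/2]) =[ - 97 , - 97, - 97, - 93, - 45, - 38, - 9.97, - 9, - 2.51,7/2,69/16,58, 59 ]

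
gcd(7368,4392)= 24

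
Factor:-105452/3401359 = - 2^2*13^(-1 )*41^1*643^1*261643^(-1 )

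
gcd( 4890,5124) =6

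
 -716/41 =-716/41  =  - 17.46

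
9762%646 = 72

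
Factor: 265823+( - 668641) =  - 2^1*13^1*15493^1 =- 402818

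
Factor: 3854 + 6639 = 7^1*1499^1 = 10493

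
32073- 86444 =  - 54371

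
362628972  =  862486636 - 499857664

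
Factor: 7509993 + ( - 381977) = 7128016 = 2^4*7^1 *31^1*2053^1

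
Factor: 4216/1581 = 8/3= 2^3*3^(-1 )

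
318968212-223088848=95879364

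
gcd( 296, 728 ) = 8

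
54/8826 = 9/1471 = 0.01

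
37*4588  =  169756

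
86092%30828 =24436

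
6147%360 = 27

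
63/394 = 63/394 = 0.16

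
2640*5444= 14372160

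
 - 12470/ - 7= 1781 + 3/7= 1781.43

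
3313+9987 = 13300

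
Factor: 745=5^1*149^1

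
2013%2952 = 2013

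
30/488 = 15/244 = 0.06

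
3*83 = 249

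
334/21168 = 167/10584 = 0.02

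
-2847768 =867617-3715385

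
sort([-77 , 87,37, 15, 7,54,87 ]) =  [ - 77, 7,15, 37,54, 87, 87 ]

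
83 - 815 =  - 732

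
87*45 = 3915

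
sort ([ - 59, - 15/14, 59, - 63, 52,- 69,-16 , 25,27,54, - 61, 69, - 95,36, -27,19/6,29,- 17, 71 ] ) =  [-95, - 69 , - 63, - 61  ,  -  59, - 27,-17, - 16, - 15/14, 19/6,25, 27 , 29, 36,  52,  54,  59,69, 71]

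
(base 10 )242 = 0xf2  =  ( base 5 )1432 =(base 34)74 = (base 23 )AC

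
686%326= 34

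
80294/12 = 6691 + 1/6 = 6691.17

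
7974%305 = 44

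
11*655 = 7205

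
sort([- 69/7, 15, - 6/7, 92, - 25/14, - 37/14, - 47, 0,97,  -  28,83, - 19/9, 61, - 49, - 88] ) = [ - 88, - 49, - 47, - 28, -69/7,-37/14,- 19/9,- 25/14, - 6/7,0,15, 61, 83  ,  92,97]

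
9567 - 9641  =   - 74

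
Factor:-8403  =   - 3^1 * 2801^1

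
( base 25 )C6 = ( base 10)306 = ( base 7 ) 615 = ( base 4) 10302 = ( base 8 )462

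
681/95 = 681/95 = 7.17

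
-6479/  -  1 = 6479/1 = 6479.00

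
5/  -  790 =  - 1/158 = - 0.01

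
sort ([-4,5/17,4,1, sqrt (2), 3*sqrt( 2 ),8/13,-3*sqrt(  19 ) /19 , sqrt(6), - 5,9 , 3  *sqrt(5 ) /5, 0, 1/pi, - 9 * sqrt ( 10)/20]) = [ - 5, -4,-9*sqrt(10)/20, -3*sqrt( 19)/19, 0,5/17, 1/pi,8/13 , 1 , 3 * sqrt(5)/5, sqrt( 2), sqrt( 6 ),4, 3*sqrt(2),9] 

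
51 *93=4743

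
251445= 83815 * 3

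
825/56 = 825/56 = 14.73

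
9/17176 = 9/17176 = 0.00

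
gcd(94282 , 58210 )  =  2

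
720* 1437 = 1034640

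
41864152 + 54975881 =96840033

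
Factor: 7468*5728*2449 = 104760148096 = 2^7*31^1*79^1*179^1*1867^1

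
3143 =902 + 2241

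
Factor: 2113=2113^1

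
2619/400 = 6 + 219/400 = 6.55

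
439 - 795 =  -356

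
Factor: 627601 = 13^1*23^1*2099^1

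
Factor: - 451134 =-2^1*3^2 *71^1*353^1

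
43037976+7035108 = 50073084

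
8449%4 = 1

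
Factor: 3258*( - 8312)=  - 27080496 = - 2^4*3^2*181^1*1039^1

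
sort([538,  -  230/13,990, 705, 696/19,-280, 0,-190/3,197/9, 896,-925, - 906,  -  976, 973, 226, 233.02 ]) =[-976, - 925, - 906, - 280 , - 190/3, -230/13,0, 197/9, 696/19,  226,233.02,538, 705,  896,973, 990 ]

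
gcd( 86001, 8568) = 3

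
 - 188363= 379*(  -  497 )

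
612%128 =100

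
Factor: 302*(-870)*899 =-236203260 = - 2^2*3^1*5^1*29^2*31^1 * 151^1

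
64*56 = 3584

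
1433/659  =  2 + 115/659 =2.17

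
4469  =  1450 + 3019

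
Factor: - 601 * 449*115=-31032635 = -  5^1*23^1*449^1*601^1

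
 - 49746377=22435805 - 72182182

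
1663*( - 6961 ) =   -  11576143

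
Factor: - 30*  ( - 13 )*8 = 2^4*3^1*5^1*13^1 = 3120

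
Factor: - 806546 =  - 2^1 *13^1*67^1*463^1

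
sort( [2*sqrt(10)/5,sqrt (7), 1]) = [ 1,  2*sqrt (10)/5,  sqrt(7 )]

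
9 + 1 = 10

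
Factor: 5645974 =2^1 *2822987^1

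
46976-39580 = 7396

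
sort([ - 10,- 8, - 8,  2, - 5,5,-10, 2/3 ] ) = [-10, - 10,-8, - 8, - 5,2/3,2,5]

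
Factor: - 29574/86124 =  - 2^(-1 )*3^1*31^1*53^1*7177^( -1) = -4929/14354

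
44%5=4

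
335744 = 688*488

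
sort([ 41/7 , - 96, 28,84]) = [  -  96, 41/7, 28 , 84] 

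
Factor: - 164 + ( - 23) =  - 187 = - 11^1*17^1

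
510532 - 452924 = 57608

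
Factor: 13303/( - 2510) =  - 2^( - 1 )*5^( - 1 )*53^1= -53/10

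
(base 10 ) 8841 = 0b10001010001001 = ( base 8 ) 21211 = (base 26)d21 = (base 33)83u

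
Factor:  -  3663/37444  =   - 9/92  =  - 2^ ( - 2) *3^2*23^ ( - 1)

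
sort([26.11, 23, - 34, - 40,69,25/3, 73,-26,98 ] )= [ - 40,  -  34, - 26, 25/3, 23 , 26.11, 69 , 73, 98 ]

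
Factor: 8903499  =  3^1 * 11^1*61^1*4423^1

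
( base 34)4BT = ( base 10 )5027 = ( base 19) DHB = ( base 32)4T3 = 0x13A3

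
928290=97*9570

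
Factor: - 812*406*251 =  - 2^3 *7^2*29^2*251^1 = - 82747672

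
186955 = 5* 37391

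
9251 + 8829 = 18080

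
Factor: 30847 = 109^1*283^1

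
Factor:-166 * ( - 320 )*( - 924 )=- 2^9*3^1 * 5^1 * 7^1*11^1 *83^1 = - 49082880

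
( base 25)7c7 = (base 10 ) 4682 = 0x124A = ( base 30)562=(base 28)5r6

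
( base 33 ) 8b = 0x113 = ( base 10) 275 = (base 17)G3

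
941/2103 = 941/2103 = 0.45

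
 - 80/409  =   - 80/409= -  0.20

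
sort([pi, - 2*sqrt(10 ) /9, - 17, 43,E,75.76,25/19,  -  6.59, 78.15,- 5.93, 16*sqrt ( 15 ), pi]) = [-17 , - 6.59, - 5.93, - 2*sqrt( 10 ) /9 , 25/19 , E,pi,pi,43 , 16*sqrt( 15 ),75.76, 78.15] 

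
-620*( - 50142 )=31088040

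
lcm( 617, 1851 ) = 1851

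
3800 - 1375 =2425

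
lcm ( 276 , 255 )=23460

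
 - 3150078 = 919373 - 4069451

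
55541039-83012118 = -27471079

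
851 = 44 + 807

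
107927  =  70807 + 37120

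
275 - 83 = 192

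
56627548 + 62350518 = 118978066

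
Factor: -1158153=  - 3^1*386051^1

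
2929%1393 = 143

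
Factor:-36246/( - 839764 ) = 18123/419882= 2^(-1 )*3^1*7^1* 149^ (-1)*863^1*1409^ (-1)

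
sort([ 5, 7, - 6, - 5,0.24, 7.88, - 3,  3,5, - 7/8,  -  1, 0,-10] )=[- 10,-6, - 5, - 3, - 1, - 7/8, 0, 0.24,3,  5,  5 , 7, 7.88] 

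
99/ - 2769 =  -  33/923 = - 0.04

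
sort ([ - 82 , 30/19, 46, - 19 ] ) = [ - 82,-19 , 30/19, 46] 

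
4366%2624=1742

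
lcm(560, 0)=0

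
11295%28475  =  11295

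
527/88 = 527/88=5.99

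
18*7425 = 133650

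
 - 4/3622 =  - 2/1811 = - 0.00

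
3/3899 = 3/3899 = 0.00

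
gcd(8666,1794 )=2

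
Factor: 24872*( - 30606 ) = - 2^4*3^1*3109^1*5101^1 = - 761232432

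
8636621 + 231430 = 8868051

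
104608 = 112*934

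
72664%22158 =6190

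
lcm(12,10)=60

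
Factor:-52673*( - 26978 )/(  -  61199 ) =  - 2^1*7^1*19^(-1 )*41^1*47^1 * 3221^ (- 1 ) * 52673^1= - 1421012194/61199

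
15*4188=62820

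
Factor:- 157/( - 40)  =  2^( - 3 )*5^( - 1 )*157^1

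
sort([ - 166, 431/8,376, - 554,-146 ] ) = [-554,-166,-146,431/8, 376]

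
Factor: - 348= -2^2 * 3^1*29^1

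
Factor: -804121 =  - 37^1*103^1*211^1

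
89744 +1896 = 91640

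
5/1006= 5/1006 = 0.00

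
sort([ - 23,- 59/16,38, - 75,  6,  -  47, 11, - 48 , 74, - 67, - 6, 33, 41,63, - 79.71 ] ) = [ - 79.71, - 75, - 67, - 48, - 47, - 23, - 6, - 59/16,6,  11,33,38,41,63,74] 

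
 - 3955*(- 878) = 3472490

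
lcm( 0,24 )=0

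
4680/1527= 1560/509 = 3.06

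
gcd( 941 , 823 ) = 1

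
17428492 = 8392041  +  9036451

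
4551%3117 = 1434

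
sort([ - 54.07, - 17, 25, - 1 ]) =[ - 54.07,-17, - 1, 25 ] 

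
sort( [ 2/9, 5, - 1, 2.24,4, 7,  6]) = [ - 1,2/9,  2.24, 4,  5, 6, 7 ] 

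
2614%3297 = 2614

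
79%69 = 10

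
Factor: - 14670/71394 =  - 15/73 = - 3^1 * 5^1*73^ ( - 1)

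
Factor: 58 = 2^1*29^1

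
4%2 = 0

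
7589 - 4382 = 3207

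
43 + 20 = 63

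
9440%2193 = 668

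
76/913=76/913 = 0.08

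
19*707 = 13433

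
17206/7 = 2458 = 2458.00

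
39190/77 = 39190/77 = 508.96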